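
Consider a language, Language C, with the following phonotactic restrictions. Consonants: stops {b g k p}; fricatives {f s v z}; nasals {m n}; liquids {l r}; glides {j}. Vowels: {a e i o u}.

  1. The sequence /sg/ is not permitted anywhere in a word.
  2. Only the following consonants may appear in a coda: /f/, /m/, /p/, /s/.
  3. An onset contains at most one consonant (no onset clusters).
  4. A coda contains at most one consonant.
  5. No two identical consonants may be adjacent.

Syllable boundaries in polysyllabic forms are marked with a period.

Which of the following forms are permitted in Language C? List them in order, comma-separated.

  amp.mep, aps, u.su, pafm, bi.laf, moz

amp.mep — violates constraint 4: syllable 1 coda /mp/ has 2 consonants (> 1) → not permitted
aps — violates constraint 4: syllable 1 coda /ps/ has 2 consonants (> 1) → not permitted
u.su — σ1 onset /∅/, coda /∅/ ok; σ2 onset /s/, coda /∅/ ok → permitted
pafm — violates constraint 4: syllable 1 coda /fm/ has 2 consonants (> 1) → not permitted
bi.laf — σ1 onset /b/, coda /∅/ ok; σ2 onset /l/, coda /f/ ok → permitted
moz — violates constraint 2: syllable 1 coda contains /z/, which is not a licensed coda consonant → not permitted

u.su, bi.laf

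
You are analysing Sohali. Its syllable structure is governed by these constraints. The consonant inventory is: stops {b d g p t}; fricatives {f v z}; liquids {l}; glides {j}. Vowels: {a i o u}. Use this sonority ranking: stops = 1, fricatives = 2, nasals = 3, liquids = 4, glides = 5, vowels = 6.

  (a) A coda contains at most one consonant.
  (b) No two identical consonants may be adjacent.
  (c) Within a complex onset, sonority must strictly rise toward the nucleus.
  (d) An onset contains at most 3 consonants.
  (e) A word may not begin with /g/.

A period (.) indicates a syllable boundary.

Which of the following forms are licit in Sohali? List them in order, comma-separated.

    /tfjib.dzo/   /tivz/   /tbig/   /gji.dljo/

/tfjib.dzo/

/tfjib.dzo/ — σ1 onset /tfj/ (1→2→5 rises), coda /b/ ok; σ2 onset /dz/ (1→2 rises), coda /∅/ ok → licit
/tivz/ — violates constraint (a): syllable 1 coda /vz/ has 2 consonants (> 1) → illicit
/tbig/ — violates constraint (c): syllable 1 onset /tb/: /t/ (stop, 1) → /b/ (stop, 1) does not rise → illicit
/gji.dljo/ — violates constraint (e): word begins with /g/ → illicit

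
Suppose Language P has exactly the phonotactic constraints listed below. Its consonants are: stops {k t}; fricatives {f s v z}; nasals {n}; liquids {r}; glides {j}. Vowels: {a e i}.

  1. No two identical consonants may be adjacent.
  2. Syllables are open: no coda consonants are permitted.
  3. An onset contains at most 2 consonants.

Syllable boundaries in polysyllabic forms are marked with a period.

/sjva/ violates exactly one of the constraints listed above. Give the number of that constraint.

3

/sjva/: syllable 1 onset /sjv/ has 3 consonants (> 2).
This is a violation of constraint 3: "An onset contains at most 2 consonants."
The remaining constraints (1, 2) are satisfied.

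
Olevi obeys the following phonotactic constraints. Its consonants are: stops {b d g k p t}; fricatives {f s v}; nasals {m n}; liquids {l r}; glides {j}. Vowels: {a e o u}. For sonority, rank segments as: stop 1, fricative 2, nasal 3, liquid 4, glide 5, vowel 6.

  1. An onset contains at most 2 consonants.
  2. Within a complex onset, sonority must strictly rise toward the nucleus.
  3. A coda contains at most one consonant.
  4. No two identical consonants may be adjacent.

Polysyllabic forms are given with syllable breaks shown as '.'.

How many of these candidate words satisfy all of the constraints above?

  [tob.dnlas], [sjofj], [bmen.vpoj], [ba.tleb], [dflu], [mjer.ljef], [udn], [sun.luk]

3

[tob.dnlas] — violates constraint 1: syllable 2 onset /dnl/ has 3 consonants (> 2) → phonotactically illegal
[sjofj] — violates constraint 3: syllable 1 coda /fj/ has 2 consonants (> 1) → phonotactically illegal
[bmen.vpoj] — violates constraint 2: syllable 2 onset /vp/: /v/ (fricative, 2) → /p/ (stop, 1) does not rise → phonotactically illegal
[ba.tleb] — σ1 onset /b/, coda /∅/ ok; σ2 onset /tl/ (1→4 rises), coda /b/ ok → phonotactically legal
[dflu] — violates constraint 1: syllable 1 onset /dfl/ has 3 consonants (> 2) → phonotactically illegal
[mjer.ljef] — σ1 onset /mj/ (3→5 rises), coda /r/ ok; σ2 onset /lj/ (4→5 rises), coda /f/ ok → phonotactically legal
[udn] — violates constraint 3: syllable 1 coda /dn/ has 2 consonants (> 1) → phonotactically illegal
[sun.luk] — σ1 onset /s/, coda /n/ ok; σ2 onset /l/, coda /k/ ok → phonotactically legal
Phonotactically legal: [ba.tleb], [mjer.ljef], [sun.luk] → 3.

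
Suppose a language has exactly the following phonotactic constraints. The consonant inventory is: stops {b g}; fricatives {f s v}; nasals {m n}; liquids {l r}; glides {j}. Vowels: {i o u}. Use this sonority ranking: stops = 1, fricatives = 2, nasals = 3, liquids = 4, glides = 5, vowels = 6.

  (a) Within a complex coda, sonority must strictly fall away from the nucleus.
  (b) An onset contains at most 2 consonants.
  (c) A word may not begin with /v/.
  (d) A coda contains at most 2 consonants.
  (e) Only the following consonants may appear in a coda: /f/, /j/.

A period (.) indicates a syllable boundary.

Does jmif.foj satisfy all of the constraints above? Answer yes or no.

yes

jmif.foj — σ1 onset /jm/ (2C), coda /f/ ok; σ2 onset /f/, coda /j/ ok → licit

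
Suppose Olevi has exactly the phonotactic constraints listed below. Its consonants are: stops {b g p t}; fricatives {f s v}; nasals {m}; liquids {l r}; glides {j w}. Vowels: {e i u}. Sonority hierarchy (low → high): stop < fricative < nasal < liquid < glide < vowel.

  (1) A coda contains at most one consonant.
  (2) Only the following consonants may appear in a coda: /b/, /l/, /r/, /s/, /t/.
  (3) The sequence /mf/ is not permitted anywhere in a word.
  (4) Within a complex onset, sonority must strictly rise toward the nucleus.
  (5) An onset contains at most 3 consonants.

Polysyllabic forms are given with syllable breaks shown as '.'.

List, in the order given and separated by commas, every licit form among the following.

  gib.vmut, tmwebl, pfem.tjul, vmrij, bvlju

gib.vmut — σ1 onset /g/, coda /b/ ok; σ2 onset /vm/ (2→3 rises), coda /t/ ok → licit
tmwebl — violates constraint 1: syllable 1 coda /bl/ has 2 consonants (> 1) → illicit
pfem.tjul — violates constraint 2: syllable 1 coda contains /m/, which is not a licensed coda consonant → illicit
vmrij — violates constraint 2: syllable 1 coda contains /j/, which is not a licensed coda consonant → illicit
bvlju — violates constraint 5: syllable 1 onset /bvlj/ has 4 consonants (> 3) → illicit

gib.vmut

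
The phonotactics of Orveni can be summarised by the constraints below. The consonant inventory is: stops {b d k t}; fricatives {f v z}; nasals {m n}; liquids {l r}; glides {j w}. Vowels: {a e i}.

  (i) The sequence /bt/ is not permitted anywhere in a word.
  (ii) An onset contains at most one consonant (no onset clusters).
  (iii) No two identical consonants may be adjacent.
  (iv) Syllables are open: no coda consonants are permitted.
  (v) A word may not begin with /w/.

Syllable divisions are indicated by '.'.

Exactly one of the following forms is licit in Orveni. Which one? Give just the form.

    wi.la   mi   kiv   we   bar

wi.la — violates constraint (v): word begins with /w/ → illicit
mi — σ1 onset /m/, coda /∅/ ok → licit
kiv — violates constraint (iv): syllable 1 coda /v/ has 1 consonant (> 0) → illicit
we — violates constraint (v): word begins with /w/ → illicit
bar — violates constraint (iv): syllable 1 coda /r/ has 1 consonant (> 0) → illicit

mi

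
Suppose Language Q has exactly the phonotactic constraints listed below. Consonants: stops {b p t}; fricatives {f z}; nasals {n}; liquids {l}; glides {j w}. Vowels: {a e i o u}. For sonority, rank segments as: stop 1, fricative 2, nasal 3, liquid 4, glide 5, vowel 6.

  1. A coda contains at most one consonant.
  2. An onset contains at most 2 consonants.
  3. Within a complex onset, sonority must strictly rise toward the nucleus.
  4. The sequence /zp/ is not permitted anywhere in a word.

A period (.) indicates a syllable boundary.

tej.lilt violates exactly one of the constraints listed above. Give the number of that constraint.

tej.lilt: syllable 2 coda /lt/ has 2 consonants (> 1).
This is a violation of constraint 1: "A coda contains at most one consonant."
The remaining constraints (2, 3, 4) are satisfied.

1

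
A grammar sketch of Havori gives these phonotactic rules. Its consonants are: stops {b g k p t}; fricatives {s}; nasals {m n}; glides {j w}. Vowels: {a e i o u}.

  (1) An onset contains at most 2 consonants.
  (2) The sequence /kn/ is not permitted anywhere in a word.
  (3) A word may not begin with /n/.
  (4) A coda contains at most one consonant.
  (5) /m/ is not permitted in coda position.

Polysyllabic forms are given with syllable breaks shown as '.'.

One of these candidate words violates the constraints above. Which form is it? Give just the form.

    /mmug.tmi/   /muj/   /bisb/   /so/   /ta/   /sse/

/bisb/

/mmug.tmi/ — σ1 onset /mm/ (2C), coda /g/ ok; σ2 onset /tm/ (2C), coda /∅/ ok → licit
/muj/ — σ1 onset /m/, coda /j/ ok → licit
/bisb/ — violates constraint 4: syllable 1 coda /sb/ has 2 consonants (> 1) → illicit
/so/ — σ1 onset /s/, coda /∅/ ok → licit
/ta/ — σ1 onset /t/, coda /∅/ ok → licit
/sse/ — σ1 onset /ss/ (2C), coda /∅/ ok → licit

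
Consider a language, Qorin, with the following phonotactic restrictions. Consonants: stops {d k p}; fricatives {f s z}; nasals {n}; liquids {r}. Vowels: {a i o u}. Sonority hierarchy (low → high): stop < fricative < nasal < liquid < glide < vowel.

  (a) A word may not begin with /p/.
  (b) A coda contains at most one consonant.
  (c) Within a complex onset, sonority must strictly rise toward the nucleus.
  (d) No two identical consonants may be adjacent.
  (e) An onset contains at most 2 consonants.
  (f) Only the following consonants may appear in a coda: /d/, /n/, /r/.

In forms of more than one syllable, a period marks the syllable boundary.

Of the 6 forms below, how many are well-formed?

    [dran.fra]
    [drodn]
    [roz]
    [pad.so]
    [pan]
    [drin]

[dran.fra] — σ1 onset /dr/ (1→4 rises), coda /n/ ok; σ2 onset /fr/ (2→4 rises), coda /∅/ ok → well-formed
[drodn] — violates constraint (b): syllable 1 coda /dn/ has 2 consonants (> 1) → ill-formed
[roz] — violates constraint (f): syllable 1 coda contains /z/, which is not a licensed coda consonant → ill-formed
[pad.so] — violates constraint (a): word begins with /p/ → ill-formed
[pan] — violates constraint (a): word begins with /p/ → ill-formed
[drin] — σ1 onset /dr/ (1→4 rises), coda /n/ ok → well-formed
Well-formed: [dran.fra], [drin] → 2.

2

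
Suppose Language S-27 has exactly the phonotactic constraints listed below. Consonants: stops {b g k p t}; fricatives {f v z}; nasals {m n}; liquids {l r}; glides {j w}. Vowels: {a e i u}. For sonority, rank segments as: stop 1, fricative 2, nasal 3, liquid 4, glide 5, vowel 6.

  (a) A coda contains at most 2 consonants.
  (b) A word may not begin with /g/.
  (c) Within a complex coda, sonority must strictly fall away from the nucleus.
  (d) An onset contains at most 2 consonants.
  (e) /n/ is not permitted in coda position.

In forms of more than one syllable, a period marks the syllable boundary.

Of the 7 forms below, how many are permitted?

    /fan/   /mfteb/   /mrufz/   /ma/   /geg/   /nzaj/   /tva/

3

/fan/ — violates constraint (e): syllable 1 coda contains /n/ → not permitted
/mfteb/ — violates constraint (d): syllable 1 onset /mft/ has 3 consonants (> 2) → not permitted
/mrufz/ — violates constraint (c): syllable 1 coda /fz/: /f/ (fricative, 2) → /z/ (fricative, 2) does not fall → not permitted
/ma/ — σ1 onset /m/, coda /∅/ ok → permitted
/geg/ — violates constraint (b): word begins with /g/ → not permitted
/nzaj/ — σ1 onset /nz/ (2C), coda /j/ ok → permitted
/tva/ — σ1 onset /tv/ (2C), coda /∅/ ok → permitted
Permitted: /ma/, /nzaj/, /tva/ → 3.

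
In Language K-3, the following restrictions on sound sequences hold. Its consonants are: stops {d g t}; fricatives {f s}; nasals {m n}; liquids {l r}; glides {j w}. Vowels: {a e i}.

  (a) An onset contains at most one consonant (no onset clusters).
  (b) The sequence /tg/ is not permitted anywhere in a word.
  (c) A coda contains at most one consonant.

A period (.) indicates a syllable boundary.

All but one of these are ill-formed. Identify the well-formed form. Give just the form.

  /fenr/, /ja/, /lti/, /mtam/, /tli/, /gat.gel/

/ja/

/fenr/ — violates constraint (c): syllable 1 coda /nr/ has 2 consonants (> 1) → ill-formed
/ja/ — σ1 onset /j/, coda /∅/ ok → well-formed
/lti/ — violates constraint (a): syllable 1 onset /lt/ has 2 consonants (> 1) → ill-formed
/mtam/ — violates constraint (a): syllable 1 onset /mt/ has 2 consonants (> 1) → ill-formed
/tli/ — violates constraint (a): syllable 1 onset /tl/ has 2 consonants (> 1) → ill-formed
/gat.gel/ — violates constraint (b): contains banned sequence /tg/ → ill-formed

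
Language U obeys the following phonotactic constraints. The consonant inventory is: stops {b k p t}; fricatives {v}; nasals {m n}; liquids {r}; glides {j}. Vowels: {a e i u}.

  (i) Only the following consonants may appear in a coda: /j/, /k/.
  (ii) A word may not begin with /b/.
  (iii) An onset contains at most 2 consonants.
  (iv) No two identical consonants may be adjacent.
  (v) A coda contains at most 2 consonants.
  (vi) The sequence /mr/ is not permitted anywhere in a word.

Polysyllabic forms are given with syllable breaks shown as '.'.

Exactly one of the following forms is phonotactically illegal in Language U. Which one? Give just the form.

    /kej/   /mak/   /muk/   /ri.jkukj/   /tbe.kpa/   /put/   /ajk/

/kej/ — σ1 onset /k/, coda /j/ ok → phonotactically legal
/mak/ — σ1 onset /m/, coda /k/ ok → phonotactically legal
/muk/ — σ1 onset /m/, coda /k/ ok → phonotactically legal
/ri.jkukj/ — σ1 onset /r/, coda /∅/ ok; σ2 onset /jk/ (2C), coda /kj/ (2C) ok → phonotactically legal
/tbe.kpa/ — σ1 onset /tb/ (2C), coda /∅/ ok; σ2 onset /kp/ (2C), coda /∅/ ok → phonotactically legal
/put/ — violates constraint (i): syllable 1 coda contains /t/, which is not a licensed coda consonant → phonotactically illegal
/ajk/ — σ1 onset /∅/, coda /jk/ (2C) ok → phonotactically legal

/put/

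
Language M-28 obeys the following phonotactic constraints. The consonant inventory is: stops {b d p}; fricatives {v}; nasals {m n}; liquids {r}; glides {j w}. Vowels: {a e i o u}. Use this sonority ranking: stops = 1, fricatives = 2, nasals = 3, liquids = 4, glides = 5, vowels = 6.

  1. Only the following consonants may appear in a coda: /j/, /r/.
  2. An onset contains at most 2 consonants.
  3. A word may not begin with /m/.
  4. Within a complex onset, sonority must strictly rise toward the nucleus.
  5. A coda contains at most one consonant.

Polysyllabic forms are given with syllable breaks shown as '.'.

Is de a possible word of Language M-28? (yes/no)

yes

de — σ1 onset /d/, coda /∅/ ok → phonotactically legal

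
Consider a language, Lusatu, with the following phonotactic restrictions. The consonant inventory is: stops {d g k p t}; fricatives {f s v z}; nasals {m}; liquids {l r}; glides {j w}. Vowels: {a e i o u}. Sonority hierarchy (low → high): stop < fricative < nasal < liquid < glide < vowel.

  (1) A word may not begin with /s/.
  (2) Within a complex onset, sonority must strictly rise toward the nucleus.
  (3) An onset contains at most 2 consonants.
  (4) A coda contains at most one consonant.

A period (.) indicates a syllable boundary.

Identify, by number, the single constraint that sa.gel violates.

1

sa.gel: word begins with /s/.
This is a violation of constraint 1: "A word may not begin with /s/."
The remaining constraints (2, 3, 4) are satisfied.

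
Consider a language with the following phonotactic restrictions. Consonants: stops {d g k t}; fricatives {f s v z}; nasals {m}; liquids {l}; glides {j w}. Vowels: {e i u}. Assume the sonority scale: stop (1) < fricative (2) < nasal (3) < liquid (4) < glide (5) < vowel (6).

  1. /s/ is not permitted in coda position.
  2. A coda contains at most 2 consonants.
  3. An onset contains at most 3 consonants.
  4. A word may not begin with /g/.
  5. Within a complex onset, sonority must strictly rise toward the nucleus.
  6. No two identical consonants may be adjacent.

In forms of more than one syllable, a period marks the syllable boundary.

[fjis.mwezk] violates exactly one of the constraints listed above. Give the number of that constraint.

1

[fjis.mwezk]: syllable 1 coda contains /s/.
This is a violation of constraint 1: "/s/ is not permitted in coda position."
The remaining constraints (2, 3, 4, 5, 6) are satisfied.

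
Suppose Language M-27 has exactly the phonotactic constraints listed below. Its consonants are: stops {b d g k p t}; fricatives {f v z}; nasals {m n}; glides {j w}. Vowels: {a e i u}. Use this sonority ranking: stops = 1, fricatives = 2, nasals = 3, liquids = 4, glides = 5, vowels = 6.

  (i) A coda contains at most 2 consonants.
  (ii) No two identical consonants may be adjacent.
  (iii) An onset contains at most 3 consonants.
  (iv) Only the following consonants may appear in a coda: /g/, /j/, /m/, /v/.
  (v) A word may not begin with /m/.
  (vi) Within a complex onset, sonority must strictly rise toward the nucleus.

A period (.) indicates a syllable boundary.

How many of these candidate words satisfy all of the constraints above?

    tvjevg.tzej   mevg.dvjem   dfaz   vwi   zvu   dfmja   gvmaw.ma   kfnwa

2

tvjevg.tzej — σ1 onset /tvj/ (1→2→5 rises), coda /vg/ (2C) ok; σ2 onset /tz/ (1→2 rises), coda /j/ ok → licit
mevg.dvjem — violates constraint (v): word begins with /m/ → illicit
dfaz — violates constraint (iv): syllable 1 coda contains /z/, which is not a licensed coda consonant → illicit
vwi — σ1 onset /vw/ (2→5 rises), coda /∅/ ok → licit
zvu — violates constraint (vi): syllable 1 onset /zv/: /z/ (fricative, 2) → /v/ (fricative, 2) does not rise → illicit
dfmja — violates constraint (iii): syllable 1 onset /dfmj/ has 4 consonants (> 3) → illicit
gvmaw.ma — violates constraint (iv): syllable 1 coda contains /w/, which is not a licensed coda consonant → illicit
kfnwa — violates constraint (iii): syllable 1 onset /kfnw/ has 4 consonants (> 3) → illicit
Licit: tvjevg.tzej, vwi → 2.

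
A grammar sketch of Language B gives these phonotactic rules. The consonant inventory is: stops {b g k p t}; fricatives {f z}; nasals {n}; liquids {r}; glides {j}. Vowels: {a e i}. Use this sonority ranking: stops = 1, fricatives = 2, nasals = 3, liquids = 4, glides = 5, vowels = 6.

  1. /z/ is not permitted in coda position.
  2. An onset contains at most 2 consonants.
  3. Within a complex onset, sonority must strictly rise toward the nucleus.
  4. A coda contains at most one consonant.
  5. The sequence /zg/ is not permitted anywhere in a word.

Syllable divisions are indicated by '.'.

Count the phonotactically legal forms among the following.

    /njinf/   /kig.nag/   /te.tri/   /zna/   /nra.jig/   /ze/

5

/njinf/ — violates constraint 4: syllable 1 coda /nf/ has 2 consonants (> 1) → phonotactically illegal
/kig.nag/ — σ1 onset /k/, coda /g/ ok; σ2 onset /n/, coda /g/ ok → phonotactically legal
/te.tri/ — σ1 onset /t/, coda /∅/ ok; σ2 onset /tr/ (1→4 rises), coda /∅/ ok → phonotactically legal
/zna/ — σ1 onset /zn/ (2→3 rises), coda /∅/ ok → phonotactically legal
/nra.jig/ — σ1 onset /nr/ (3→4 rises), coda /∅/ ok; σ2 onset /j/, coda /g/ ok → phonotactically legal
/ze/ — σ1 onset /z/, coda /∅/ ok → phonotactically legal
Phonotactically legal: /kig.nag/, /te.tri/, /zna/, /nra.jig/, /ze/ → 5.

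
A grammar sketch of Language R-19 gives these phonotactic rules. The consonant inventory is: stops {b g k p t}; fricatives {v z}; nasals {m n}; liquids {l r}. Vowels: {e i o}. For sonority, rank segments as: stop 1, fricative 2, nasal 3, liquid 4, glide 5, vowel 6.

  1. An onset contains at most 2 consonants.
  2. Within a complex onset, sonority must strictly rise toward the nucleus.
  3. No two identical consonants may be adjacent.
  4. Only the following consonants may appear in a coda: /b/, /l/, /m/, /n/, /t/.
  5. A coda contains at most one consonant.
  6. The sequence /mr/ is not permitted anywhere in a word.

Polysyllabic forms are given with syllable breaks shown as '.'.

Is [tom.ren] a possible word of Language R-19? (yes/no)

[tom.ren] — violates constraint 6: contains banned sequence /mr/ → not permitted

no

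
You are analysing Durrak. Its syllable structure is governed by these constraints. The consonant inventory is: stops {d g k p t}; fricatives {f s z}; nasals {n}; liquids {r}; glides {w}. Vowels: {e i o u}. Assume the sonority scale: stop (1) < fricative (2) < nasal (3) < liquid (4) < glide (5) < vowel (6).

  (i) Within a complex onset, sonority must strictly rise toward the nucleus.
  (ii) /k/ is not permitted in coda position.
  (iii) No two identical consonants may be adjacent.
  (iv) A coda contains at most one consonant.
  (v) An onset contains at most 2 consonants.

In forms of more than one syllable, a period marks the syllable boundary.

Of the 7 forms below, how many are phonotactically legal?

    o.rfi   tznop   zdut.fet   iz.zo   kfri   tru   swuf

2

o.rfi — violates constraint (i): syllable 2 onset /rf/: /r/ (liquid, 4) → /f/ (fricative, 2) does not rise → phonotactically illegal
tznop — violates constraint (v): syllable 1 onset /tzn/ has 3 consonants (> 2) → phonotactically illegal
zdut.fet — violates constraint (i): syllable 1 onset /zd/: /z/ (fricative, 2) → /d/ (stop, 1) does not rise → phonotactically illegal
iz.zo — violates constraint (iii): adjacent identical consonants /zz/ → phonotactically illegal
kfri — violates constraint (v): syllable 1 onset /kfr/ has 3 consonants (> 2) → phonotactically illegal
tru — σ1 onset /tr/ (1→4 rises), coda /∅/ ok → phonotactically legal
swuf — σ1 onset /sw/ (2→5 rises), coda /f/ ok → phonotactically legal
Phonotactically legal: tru, swuf → 2.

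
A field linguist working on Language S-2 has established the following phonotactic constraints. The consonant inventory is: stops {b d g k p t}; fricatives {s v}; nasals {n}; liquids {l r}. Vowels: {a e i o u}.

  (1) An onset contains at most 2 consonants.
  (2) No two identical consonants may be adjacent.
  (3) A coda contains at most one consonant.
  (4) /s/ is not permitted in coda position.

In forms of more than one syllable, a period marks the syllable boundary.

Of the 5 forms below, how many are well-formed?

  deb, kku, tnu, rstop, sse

2

deb — σ1 onset /d/, coda /b/ ok → well-formed
kku — violates constraint 2: adjacent identical consonants /kk/ → ill-formed
tnu — σ1 onset /tn/ (2C), coda /∅/ ok → well-formed
rstop — violates constraint 1: syllable 1 onset /rst/ has 3 consonants (> 2) → ill-formed
sse — violates constraint 2: adjacent identical consonants /ss/ → ill-formed
Well-formed: deb, tnu → 2.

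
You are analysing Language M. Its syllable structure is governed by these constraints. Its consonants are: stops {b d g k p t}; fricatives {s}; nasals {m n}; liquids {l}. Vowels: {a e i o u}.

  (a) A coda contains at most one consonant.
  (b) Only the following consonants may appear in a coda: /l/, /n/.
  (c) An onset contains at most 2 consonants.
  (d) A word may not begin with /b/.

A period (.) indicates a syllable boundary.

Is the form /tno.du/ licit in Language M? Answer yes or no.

/tno.du/ — σ1 onset /tn/ (2C), coda /∅/ ok; σ2 onset /d/, coda /∅/ ok → licit

yes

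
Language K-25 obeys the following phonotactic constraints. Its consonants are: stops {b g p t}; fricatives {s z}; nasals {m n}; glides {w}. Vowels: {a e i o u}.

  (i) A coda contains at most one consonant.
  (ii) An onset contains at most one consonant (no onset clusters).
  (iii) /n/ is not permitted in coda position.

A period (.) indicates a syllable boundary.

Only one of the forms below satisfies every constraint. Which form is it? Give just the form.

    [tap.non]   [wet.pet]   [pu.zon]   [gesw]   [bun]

[wet.pet]

[tap.non] — violates constraint (iii): syllable 2 coda contains /n/ → phonotactically illegal
[wet.pet] — σ1 onset /w/, coda /t/ ok; σ2 onset /p/, coda /t/ ok → phonotactically legal
[pu.zon] — violates constraint (iii): syllable 2 coda contains /n/ → phonotactically illegal
[gesw] — violates constraint (i): syllable 1 coda /sw/ has 2 consonants (> 1) → phonotactically illegal
[bun] — violates constraint (iii): syllable 1 coda contains /n/ → phonotactically illegal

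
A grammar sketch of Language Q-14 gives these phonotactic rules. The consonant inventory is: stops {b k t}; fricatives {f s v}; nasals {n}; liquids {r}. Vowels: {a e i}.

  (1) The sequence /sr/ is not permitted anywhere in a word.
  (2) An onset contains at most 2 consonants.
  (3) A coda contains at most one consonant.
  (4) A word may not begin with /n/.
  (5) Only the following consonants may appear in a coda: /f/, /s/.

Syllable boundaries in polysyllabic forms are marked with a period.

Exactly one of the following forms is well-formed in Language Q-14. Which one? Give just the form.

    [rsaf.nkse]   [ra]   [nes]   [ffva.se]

[ra]

[rsaf.nkse] — violates constraint 2: syllable 2 onset /nks/ has 3 consonants (> 2) → ill-formed
[ra] — σ1 onset /r/, coda /∅/ ok → well-formed
[nes] — violates constraint 4: word begins with /n/ → ill-formed
[ffva.se] — violates constraint 2: syllable 1 onset /ffv/ has 3 consonants (> 2) → ill-formed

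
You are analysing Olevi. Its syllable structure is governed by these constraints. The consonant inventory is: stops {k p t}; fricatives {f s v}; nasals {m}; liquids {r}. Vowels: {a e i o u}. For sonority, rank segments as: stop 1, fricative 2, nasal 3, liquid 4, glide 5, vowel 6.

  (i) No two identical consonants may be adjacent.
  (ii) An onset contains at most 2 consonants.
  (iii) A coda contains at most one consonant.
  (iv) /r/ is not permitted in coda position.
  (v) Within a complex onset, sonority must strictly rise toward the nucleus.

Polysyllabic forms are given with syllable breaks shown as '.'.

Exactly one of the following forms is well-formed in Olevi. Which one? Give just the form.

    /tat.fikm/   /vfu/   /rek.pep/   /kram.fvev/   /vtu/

/tat.fikm/ — violates constraint (iii): syllable 2 coda /km/ has 2 consonants (> 1) → ill-formed
/vfu/ — violates constraint (v): syllable 1 onset /vf/: /v/ (fricative, 2) → /f/ (fricative, 2) does not rise → ill-formed
/rek.pep/ — σ1 onset /r/, coda /k/ ok; σ2 onset /p/, coda /p/ ok → well-formed
/kram.fvev/ — violates constraint (v): syllable 2 onset /fv/: /f/ (fricative, 2) → /v/ (fricative, 2) does not rise → ill-formed
/vtu/ — violates constraint (v): syllable 1 onset /vt/: /v/ (fricative, 2) → /t/ (stop, 1) does not rise → ill-formed

/rek.pep/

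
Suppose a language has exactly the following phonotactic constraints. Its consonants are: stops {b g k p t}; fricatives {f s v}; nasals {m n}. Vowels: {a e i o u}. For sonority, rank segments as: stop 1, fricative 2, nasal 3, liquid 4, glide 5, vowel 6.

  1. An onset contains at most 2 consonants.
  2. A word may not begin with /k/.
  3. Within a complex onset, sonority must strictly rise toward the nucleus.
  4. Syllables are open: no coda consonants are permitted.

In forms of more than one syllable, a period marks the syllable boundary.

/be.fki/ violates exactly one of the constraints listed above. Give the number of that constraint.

3

/be.fki/: syllable 2 onset /fk/: /f/ (fricative, 2) → /k/ (stop, 1) does not rise.
This is a violation of constraint 3: "Within a complex onset, sonority must strictly rise toward the nucleus."
The remaining constraints (1, 2, 4) are satisfied.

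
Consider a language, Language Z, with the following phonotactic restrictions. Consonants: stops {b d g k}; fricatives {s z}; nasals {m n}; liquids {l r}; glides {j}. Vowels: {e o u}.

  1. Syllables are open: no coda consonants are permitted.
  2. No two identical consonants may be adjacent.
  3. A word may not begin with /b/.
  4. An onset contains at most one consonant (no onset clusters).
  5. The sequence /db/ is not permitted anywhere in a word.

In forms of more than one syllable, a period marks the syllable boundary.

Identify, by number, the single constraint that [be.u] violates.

[be.u]: word begins with /b/.
This is a violation of constraint 3: "A word may not begin with /b/."
The remaining constraints (1, 2, 4, 5) are satisfied.

3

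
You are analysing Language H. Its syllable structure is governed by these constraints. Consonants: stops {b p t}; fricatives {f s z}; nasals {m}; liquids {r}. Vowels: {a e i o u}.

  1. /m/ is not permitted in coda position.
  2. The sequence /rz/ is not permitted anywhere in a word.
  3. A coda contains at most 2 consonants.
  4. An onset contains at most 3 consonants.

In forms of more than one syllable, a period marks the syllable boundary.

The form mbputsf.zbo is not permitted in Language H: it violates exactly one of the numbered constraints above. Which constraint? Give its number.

3

mbputsf.zbo: syllable 1 coda /tsf/ has 3 consonants (> 2).
This is a violation of constraint 3: "A coda contains at most 2 consonants."
The remaining constraints (1, 2, 4) are satisfied.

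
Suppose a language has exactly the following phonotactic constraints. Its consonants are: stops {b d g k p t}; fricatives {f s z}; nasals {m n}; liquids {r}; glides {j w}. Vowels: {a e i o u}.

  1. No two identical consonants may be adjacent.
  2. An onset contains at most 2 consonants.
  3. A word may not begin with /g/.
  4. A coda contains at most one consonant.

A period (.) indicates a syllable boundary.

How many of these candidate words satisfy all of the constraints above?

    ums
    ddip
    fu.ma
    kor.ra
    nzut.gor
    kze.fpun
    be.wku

4

ums — violates constraint 4: syllable 1 coda /ms/ has 2 consonants (> 1) → illicit
ddip — violates constraint 1: adjacent identical consonants /dd/ → illicit
fu.ma — σ1 onset /f/, coda /∅/ ok; σ2 onset /m/, coda /∅/ ok → licit
kor.ra — violates constraint 1: adjacent identical consonants /rr/ → illicit
nzut.gor — σ1 onset /nz/ (2C), coda /t/ ok; σ2 onset /g/, coda /r/ ok → licit
kze.fpun — σ1 onset /kz/ (2C), coda /∅/ ok; σ2 onset /fp/ (2C), coda /n/ ok → licit
be.wku — σ1 onset /b/, coda /∅/ ok; σ2 onset /wk/ (2C), coda /∅/ ok → licit
Licit: fu.ma, nzut.gor, kze.fpun, be.wku → 4.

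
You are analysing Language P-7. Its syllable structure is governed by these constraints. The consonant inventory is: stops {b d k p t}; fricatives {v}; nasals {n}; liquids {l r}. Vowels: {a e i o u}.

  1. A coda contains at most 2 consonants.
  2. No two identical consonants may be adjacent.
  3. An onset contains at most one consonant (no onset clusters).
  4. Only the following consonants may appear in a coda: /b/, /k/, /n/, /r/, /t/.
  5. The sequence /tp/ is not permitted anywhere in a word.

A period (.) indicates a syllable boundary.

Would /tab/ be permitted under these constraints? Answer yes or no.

yes

/tab/ — σ1 onset /t/, coda /b/ ok → permitted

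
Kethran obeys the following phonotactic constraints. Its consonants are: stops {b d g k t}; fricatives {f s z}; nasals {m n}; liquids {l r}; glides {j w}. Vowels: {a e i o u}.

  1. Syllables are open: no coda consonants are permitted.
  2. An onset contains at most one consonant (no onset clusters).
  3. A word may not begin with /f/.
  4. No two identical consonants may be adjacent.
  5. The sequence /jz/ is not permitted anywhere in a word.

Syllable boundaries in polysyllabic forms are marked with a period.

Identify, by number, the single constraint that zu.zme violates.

zu.zme: syllable 2 onset /zm/ has 2 consonants (> 1).
This is a violation of constraint 2: "An onset contains at most one consonant (no onset clusters)."
The remaining constraints (1, 3, 4, 5) are satisfied.

2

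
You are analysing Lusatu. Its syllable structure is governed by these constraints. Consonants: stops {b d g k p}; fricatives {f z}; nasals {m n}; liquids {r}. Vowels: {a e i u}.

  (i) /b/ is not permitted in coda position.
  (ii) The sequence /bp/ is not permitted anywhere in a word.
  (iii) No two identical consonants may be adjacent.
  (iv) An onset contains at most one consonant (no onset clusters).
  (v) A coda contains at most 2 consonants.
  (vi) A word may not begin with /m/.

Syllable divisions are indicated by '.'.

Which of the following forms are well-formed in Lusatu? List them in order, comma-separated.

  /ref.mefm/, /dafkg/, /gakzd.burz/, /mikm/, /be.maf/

/ref.mefm/ — σ1 onset /r/, coda /f/ ok; σ2 onset /m/, coda /fm/ (2C) ok → well-formed
/dafkg/ — violates constraint (v): syllable 1 coda /fkg/ has 3 consonants (> 2) → ill-formed
/gakzd.burz/ — violates constraint (v): syllable 1 coda /kzd/ has 3 consonants (> 2) → ill-formed
/mikm/ — violates constraint (vi): word begins with /m/ → ill-formed
/be.maf/ — σ1 onset /b/, coda /∅/ ok; σ2 onset /m/, coda /f/ ok → well-formed

/ref.mefm/, /be.maf/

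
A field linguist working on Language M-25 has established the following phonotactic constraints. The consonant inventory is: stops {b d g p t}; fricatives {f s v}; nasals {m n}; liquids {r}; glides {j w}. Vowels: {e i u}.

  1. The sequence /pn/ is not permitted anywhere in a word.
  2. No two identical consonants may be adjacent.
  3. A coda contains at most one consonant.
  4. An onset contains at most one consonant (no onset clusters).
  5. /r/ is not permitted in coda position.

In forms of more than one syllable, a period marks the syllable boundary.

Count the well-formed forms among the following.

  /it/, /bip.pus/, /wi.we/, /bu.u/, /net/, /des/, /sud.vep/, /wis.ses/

6

/it/ — σ1 onset /∅/, coda /t/ ok → well-formed
/bip.pus/ — violates constraint 2: adjacent identical consonants /pp/ → ill-formed
/wi.we/ — σ1 onset /w/, coda /∅/ ok; σ2 onset /w/, coda /∅/ ok → well-formed
/bu.u/ — σ1 onset /b/, coda /∅/ ok; σ2 onset /∅/, coda /∅/ ok → well-formed
/net/ — σ1 onset /n/, coda /t/ ok → well-formed
/des/ — σ1 onset /d/, coda /s/ ok → well-formed
/sud.vep/ — σ1 onset /s/, coda /d/ ok; σ2 onset /v/, coda /p/ ok → well-formed
/wis.ses/ — violates constraint 2: adjacent identical consonants /ss/ → ill-formed
Well-formed: /it/, /wi.we/, /bu.u/, /net/, /des/, /sud.vep/ → 6.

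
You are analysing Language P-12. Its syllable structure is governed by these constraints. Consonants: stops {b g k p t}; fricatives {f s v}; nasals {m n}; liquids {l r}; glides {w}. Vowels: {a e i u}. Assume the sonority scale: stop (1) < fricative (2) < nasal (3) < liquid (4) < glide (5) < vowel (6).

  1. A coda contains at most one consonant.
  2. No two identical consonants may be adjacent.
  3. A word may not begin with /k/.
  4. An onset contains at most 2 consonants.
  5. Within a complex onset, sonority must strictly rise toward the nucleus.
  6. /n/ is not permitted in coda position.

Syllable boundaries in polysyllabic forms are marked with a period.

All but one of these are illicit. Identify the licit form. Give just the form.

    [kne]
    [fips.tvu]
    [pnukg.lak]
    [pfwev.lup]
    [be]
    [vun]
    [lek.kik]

[kne] — violates constraint 3: word begins with /k/ → illicit
[fips.tvu] — violates constraint 1: syllable 1 coda /ps/ has 2 consonants (> 1) → illicit
[pnukg.lak] — violates constraint 1: syllable 1 coda /kg/ has 2 consonants (> 1) → illicit
[pfwev.lup] — violates constraint 4: syllable 1 onset /pfw/ has 3 consonants (> 2) → illicit
[be] — σ1 onset /b/, coda /∅/ ok → licit
[vun] — violates constraint 6: syllable 1 coda contains /n/ → illicit
[lek.kik] — violates constraint 2: adjacent identical consonants /kk/ → illicit

[be]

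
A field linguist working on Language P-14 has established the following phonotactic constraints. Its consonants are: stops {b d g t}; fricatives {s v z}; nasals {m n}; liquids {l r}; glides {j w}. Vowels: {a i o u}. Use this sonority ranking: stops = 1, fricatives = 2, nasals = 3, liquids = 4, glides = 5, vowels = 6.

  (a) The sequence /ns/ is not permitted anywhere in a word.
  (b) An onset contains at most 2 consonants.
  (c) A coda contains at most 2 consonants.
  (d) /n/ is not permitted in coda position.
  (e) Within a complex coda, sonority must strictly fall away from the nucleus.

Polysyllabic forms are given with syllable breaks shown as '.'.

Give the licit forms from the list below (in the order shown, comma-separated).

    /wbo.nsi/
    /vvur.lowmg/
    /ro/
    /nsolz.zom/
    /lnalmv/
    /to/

/ro/, /to/

/wbo.nsi/ — violates constraint (a): contains banned sequence /ns/ → illicit
/vvur.lowmg/ — violates constraint (c): syllable 2 coda /wmg/ has 3 consonants (> 2) → illicit
/ro/ — σ1 onset /r/, coda /∅/ ok → licit
/nsolz.zom/ — violates constraint (a): contains banned sequence /ns/ → illicit
/lnalmv/ — violates constraint (c): syllable 1 coda /lmv/ has 3 consonants (> 2) → illicit
/to/ — σ1 onset /t/, coda /∅/ ok → licit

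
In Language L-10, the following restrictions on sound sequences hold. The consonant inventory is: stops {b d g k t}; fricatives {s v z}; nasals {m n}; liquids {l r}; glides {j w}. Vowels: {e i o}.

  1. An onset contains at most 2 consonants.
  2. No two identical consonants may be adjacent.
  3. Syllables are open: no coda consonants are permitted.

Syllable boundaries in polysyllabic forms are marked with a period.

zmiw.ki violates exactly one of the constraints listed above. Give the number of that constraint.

zmiw.ki: syllable 1 coda /w/ has 1 consonant (> 0).
This is a violation of constraint 3: "Syllables are open: no coda consonants are permitted."
The remaining constraints (1, 2) are satisfied.

3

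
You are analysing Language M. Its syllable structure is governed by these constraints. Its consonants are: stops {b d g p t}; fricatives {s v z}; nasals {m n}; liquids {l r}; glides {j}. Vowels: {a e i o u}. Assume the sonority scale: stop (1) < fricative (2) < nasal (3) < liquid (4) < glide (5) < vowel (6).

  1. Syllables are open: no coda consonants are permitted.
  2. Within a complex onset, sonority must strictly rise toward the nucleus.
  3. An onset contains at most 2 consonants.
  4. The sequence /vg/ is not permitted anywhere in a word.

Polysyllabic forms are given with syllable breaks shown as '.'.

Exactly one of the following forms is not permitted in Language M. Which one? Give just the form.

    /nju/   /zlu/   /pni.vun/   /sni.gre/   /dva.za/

/pni.vun/

/nju/ — σ1 onset /nj/ (3→5 rises), coda /∅/ ok → permitted
/zlu/ — σ1 onset /zl/ (2→4 rises), coda /∅/ ok → permitted
/pni.vun/ — violates constraint 1: syllable 2 coda /n/ has 1 consonant (> 0) → not permitted
/sni.gre/ — σ1 onset /sn/ (2→3 rises), coda /∅/ ok; σ2 onset /gr/ (1→4 rises), coda /∅/ ok → permitted
/dva.za/ — σ1 onset /dv/ (1→2 rises), coda /∅/ ok; σ2 onset /z/, coda /∅/ ok → permitted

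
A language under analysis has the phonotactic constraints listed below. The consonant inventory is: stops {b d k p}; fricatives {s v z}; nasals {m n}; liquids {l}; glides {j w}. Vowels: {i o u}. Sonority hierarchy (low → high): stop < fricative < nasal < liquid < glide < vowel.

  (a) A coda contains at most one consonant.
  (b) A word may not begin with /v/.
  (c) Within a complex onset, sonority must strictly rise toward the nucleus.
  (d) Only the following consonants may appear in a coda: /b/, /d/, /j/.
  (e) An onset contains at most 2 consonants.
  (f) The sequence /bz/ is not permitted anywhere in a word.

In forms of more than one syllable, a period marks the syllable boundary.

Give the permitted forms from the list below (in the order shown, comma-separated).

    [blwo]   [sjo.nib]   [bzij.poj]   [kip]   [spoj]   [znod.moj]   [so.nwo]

[blwo] — violates constraint (e): syllable 1 onset /blw/ has 3 consonants (> 2) → not permitted
[sjo.nib] — σ1 onset /sj/ (2→5 rises), coda /∅/ ok; σ2 onset /n/, coda /b/ ok → permitted
[bzij.poj] — violates constraint (f): contains banned sequence /bz/ → not permitted
[kip] — violates constraint (d): syllable 1 coda contains /p/, which is not a licensed coda consonant → not permitted
[spoj] — violates constraint (c): syllable 1 onset /sp/: /s/ (fricative, 2) → /p/ (stop, 1) does not rise → not permitted
[znod.moj] — σ1 onset /zn/ (2→3 rises), coda /d/ ok; σ2 onset /m/, coda /j/ ok → permitted
[so.nwo] — σ1 onset /s/, coda /∅/ ok; σ2 onset /nw/ (3→5 rises), coda /∅/ ok → permitted

[sjo.nib], [znod.moj], [so.nwo]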